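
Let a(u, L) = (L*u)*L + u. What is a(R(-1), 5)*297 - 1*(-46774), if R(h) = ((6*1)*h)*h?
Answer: 93106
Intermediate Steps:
R(h) = 6*h**2 (R(h) = (6*h)*h = 6*h**2)
a(u, L) = u + u*L**2 (a(u, L) = u*L**2 + u = u + u*L**2)
a(R(-1), 5)*297 - 1*(-46774) = ((6*(-1)**2)*(1 + 5**2))*297 - 1*(-46774) = ((6*1)*(1 + 25))*297 + 46774 = (6*26)*297 + 46774 = 156*297 + 46774 = 46332 + 46774 = 93106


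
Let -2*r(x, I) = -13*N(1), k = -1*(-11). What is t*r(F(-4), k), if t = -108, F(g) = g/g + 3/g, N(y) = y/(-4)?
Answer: 351/2 ≈ 175.50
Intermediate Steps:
N(y) = -y/4 (N(y) = y*(-1/4) = -y/4)
F(g) = 1 + 3/g
k = 11
r(x, I) = -13/8 (r(x, I) = -(-13)*(-1/4*1)/2 = -(-13)*(-1)/(2*4) = -1/2*13/4 = -13/8)
t*r(F(-4), k) = -108*(-13/8) = 351/2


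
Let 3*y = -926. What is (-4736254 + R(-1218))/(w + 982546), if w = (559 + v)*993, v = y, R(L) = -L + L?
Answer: -4736254/1231127 ≈ -3.8471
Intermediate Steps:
y = -926/3 (y = (⅓)*(-926) = -926/3 ≈ -308.67)
R(L) = 0
v = -926/3 ≈ -308.67
w = 248581 (w = (559 - 926/3)*993 = (751/3)*993 = 248581)
(-4736254 + R(-1218))/(w + 982546) = (-4736254 + 0)/(248581 + 982546) = -4736254/1231127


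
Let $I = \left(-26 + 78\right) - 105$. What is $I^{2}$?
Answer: $2809$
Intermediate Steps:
$I = -53$ ($I = 52 - 105 = -53$)
$I^{2} = \left(-53\right)^{2} = 2809$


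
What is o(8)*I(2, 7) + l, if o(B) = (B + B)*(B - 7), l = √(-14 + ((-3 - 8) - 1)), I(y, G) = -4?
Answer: -64 + I*√26 ≈ -64.0 + 5.099*I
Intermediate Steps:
l = I*√26 (l = √(-14 + (-11 - 1)) = √(-14 - 12) = √(-26) = I*√26 ≈ 5.099*I)
o(B) = 2*B*(-7 + B) (o(B) = (2*B)*(-7 + B) = 2*B*(-7 + B))
o(8)*I(2, 7) + l = (2*8*(-7 + 8))*(-4) + I*√26 = (2*8*1)*(-4) + I*√26 = 16*(-4) + I*√26 = -64 + I*√26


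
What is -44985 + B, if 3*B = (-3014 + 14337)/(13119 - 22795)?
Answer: -1305835903/29028 ≈ -44985.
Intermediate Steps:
B = -11323/29028 (B = ((-3014 + 14337)/(13119 - 22795))/3 = (11323/(-9676))/3 = (11323*(-1/9676))/3 = (⅓)*(-11323/9676) = -11323/29028 ≈ -0.39007)
-44985 + B = -44985 - 11323/29028 = -1305835903/29028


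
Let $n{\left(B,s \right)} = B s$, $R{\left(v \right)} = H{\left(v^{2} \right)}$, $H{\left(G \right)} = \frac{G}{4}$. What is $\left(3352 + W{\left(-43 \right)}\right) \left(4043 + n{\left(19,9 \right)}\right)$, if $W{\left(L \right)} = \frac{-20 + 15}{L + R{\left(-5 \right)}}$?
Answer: $\frac{42377704}{3} \approx 1.4126 \cdot 10^{7}$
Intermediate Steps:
$H{\left(G \right)} = \frac{G}{4}$ ($H{\left(G \right)} = G \frac{1}{4} = \frac{G}{4}$)
$R{\left(v \right)} = \frac{v^{2}}{4}$
$W{\left(L \right)} = - \frac{5}{\frac{25}{4} + L}$ ($W{\left(L \right)} = \frac{-20 + 15}{L + \frac{\left(-5\right)^{2}}{4}} = - \frac{5}{L + \frac{1}{4} \cdot 25} = - \frac{5}{L + \frac{25}{4}} = - \frac{5}{\frac{25}{4} + L}$)
$\left(3352 + W{\left(-43 \right)}\right) \left(4043 + n{\left(19,9 \right)}\right) = \left(3352 - \frac{20}{25 + 4 \left(-43\right)}\right) \left(4043 + 19 \cdot 9\right) = \left(3352 - \frac{20}{25 - 172}\right) \left(4043 + 171\right) = \left(3352 - \frac{20}{-147}\right) 4214 = \left(3352 - - \frac{20}{147}\right) 4214 = \left(3352 + \frac{20}{147}\right) 4214 = \frac{492764}{147} \cdot 4214 = \frac{42377704}{3}$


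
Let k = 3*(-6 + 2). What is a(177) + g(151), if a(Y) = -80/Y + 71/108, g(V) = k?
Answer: -75155/6372 ≈ -11.795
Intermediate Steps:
k = -12 (k = 3*(-4) = -12)
g(V) = -12
a(Y) = 71/108 - 80/Y (a(Y) = -80/Y + 71*(1/108) = -80/Y + 71/108 = 71/108 - 80/Y)
a(177) + g(151) = (71/108 - 80/177) - 12 = 1309/6372 - 12 = -75155/6372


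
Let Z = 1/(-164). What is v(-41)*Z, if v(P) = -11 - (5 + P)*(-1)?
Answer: 47/164 ≈ 0.28659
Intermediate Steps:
v(P) = -6 + P (v(P) = -11 - (-5 - P) = -11 + (5 + P) = -6 + P)
Z = -1/164 ≈ -0.0060976
v(-41)*Z = (-6 - 41)*(-1/164) = -47*(-1/164) = 47/164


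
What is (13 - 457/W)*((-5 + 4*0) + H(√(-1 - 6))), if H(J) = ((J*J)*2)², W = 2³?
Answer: -67423/8 ≈ -8427.9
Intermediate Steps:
W = 8
H(J) = 4*J⁴ (H(J) = (J²*2)² = (2*J²)² = 4*J⁴)
(13 - 457/W)*((-5 + 4*0) + H(√(-1 - 6))) = (13 - 457/8)*((-5 + 4*0) + 4*(√(-1 - 6))⁴) = (13 - 457*⅛)*((-5 + 0) + 4*(√(-7))⁴) = (13 - 457/8)*(-5 + 4*(I*√7)⁴) = -353*(-5 + 4*49)/8 = -353*(-5 + 196)/8 = -353/8*191 = -67423/8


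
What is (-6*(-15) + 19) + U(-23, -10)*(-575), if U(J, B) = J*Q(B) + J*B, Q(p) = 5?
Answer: -66016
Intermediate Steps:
U(J, B) = 5*J + B*J (U(J, B) = J*5 + J*B = 5*J + B*J)
(-6*(-15) + 19) + U(-23, -10)*(-575) = (-6*(-15) + 19) - 23*(5 - 10)*(-575) = (90 + 19) - 23*(-5)*(-575) = 109 + 115*(-575) = 109 - 66125 = -66016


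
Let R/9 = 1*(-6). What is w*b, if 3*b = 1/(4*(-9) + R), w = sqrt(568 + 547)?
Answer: -sqrt(1115)/270 ≈ -0.12367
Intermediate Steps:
R = -54 (R = 9*(1*(-6)) = 9*(-6) = -54)
w = sqrt(1115) ≈ 33.392
b = -1/270 (b = 1/(3*(4*(-9) - 54)) = 1/(3*(-36 - 54)) = (1/3)/(-90) = (1/3)*(-1/90) = -1/270 ≈ -0.0037037)
w*b = sqrt(1115)*(-1/270) = -sqrt(1115)/270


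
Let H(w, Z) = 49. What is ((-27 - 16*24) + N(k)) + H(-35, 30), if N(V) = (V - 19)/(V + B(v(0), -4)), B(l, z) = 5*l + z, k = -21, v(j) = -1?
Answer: -1082/3 ≈ -360.67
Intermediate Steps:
B(l, z) = z + 5*l
N(V) = (-19 + V)/(-9 + V) (N(V) = (V - 19)/(V + (-4 + 5*(-1))) = (-19 + V)/(V + (-4 - 5)) = (-19 + V)/(V - 9) = (-19 + V)/(-9 + V))
((-27 - 16*24) + N(k)) + H(-35, 30) = ((-27 - 16*24) + (-19 - 21)/(-9 - 21)) + 49 = ((-27 - 384) - 40/(-30)) + 49 = (-411 - 1/30*(-40)) + 49 = (-411 + 4/3) + 49 = -1229/3 + 49 = -1082/3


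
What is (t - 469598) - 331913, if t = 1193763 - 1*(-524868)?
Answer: 917120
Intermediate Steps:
t = 1718631 (t = 1193763 + 524868 = 1718631)
(t - 469598) - 331913 = (1718631 - 469598) - 331913 = 1249033 - 331913 = 917120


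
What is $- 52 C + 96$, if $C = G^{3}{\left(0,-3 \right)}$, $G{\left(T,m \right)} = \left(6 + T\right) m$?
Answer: $303360$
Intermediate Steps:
$G{\left(T,m \right)} = m \left(6 + T\right)$
$C = -5832$ ($C = \left(- 3 \left(6 + 0\right)\right)^{3} = \left(\left(-3\right) 6\right)^{3} = \left(-18\right)^{3} = -5832$)
$- 52 C + 96 = \left(-52\right) \left(-5832\right) + 96 = 303264 + 96 = 303360$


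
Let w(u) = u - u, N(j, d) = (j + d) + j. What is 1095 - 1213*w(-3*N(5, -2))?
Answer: 1095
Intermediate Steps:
N(j, d) = d + 2*j (N(j, d) = (d + j) + j = d + 2*j)
w(u) = 0
1095 - 1213*w(-3*N(5, -2)) = 1095 - 1213*0 = 1095 + 0 = 1095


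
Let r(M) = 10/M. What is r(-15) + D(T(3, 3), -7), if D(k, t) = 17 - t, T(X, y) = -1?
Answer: 70/3 ≈ 23.333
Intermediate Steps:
r(-15) + D(T(3, 3), -7) = 10/(-15) + (17 - 1*(-7)) = 10*(-1/15) + (17 + 7) = -⅔ + 24 = 70/3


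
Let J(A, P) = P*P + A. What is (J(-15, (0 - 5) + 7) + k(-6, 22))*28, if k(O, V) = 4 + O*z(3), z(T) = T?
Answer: -700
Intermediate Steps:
J(A, P) = A + P**2 (J(A, P) = P**2 + A = A + P**2)
k(O, V) = 4 + 3*O (k(O, V) = 4 + O*3 = 4 + 3*O)
(J(-15, (0 - 5) + 7) + k(-6, 22))*28 = ((-15 + ((0 - 5) + 7)**2) + (4 + 3*(-6)))*28 = ((-15 + (-5 + 7)**2) + (4 - 18))*28 = ((-15 + 2**2) - 14)*28 = ((-15 + 4) - 14)*28 = (-11 - 14)*28 = -25*28 = -700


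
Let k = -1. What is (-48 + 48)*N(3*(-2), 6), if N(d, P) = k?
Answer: 0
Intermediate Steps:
N(d, P) = -1
(-48 + 48)*N(3*(-2), 6) = (-48 + 48)*(-1) = 0*(-1) = 0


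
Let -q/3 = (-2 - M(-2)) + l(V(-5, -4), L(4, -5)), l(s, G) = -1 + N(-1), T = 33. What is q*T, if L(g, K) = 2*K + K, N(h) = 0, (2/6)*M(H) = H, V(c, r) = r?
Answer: -297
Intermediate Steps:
M(H) = 3*H
L(g, K) = 3*K
l(s, G) = -1 (l(s, G) = -1 + 0 = -1)
q = -9 (q = -3*((-2 - 3*(-2)) - 1) = -3*((-2 - 1*(-6)) - 1) = -3*((-2 + 6) - 1) = -3*(4 - 1) = -3*3 = -9)
q*T = -9*33 = -297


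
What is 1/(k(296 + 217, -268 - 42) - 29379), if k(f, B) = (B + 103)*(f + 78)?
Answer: -1/151716 ≈ -6.5913e-6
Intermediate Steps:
k(f, B) = (78 + f)*(103 + B) (k(f, B) = (103 + B)*(78 + f) = (78 + f)*(103 + B))
1/(k(296 + 217, -268 - 42) - 29379) = 1/((8034 + 78*(-268 - 42) + 103*(296 + 217) + (-268 - 42)*(296 + 217)) - 29379) = 1/((8034 + 78*(-310) + 103*513 - 310*513) - 29379) = 1/((8034 - 24180 + 52839 - 159030) - 29379) = 1/(-122337 - 29379) = 1/(-151716) = -1/151716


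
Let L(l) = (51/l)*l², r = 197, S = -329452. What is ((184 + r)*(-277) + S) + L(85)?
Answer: -430654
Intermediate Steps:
L(l) = 51*l
((184 + r)*(-277) + S) + L(85) = ((184 + 197)*(-277) - 329452) + 51*85 = (381*(-277) - 329452) + 4335 = (-105537 - 329452) + 4335 = -434989 + 4335 = -430654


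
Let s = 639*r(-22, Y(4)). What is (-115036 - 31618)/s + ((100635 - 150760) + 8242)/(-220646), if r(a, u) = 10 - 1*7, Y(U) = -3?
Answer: -32278328773/422978382 ≈ -76.312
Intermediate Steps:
r(a, u) = 3 (r(a, u) = 10 - 7 = 3)
s = 1917 (s = 639*3 = 1917)
(-115036 - 31618)/s + ((100635 - 150760) + 8242)/(-220646) = (-115036 - 31618)/1917 + ((100635 - 150760) + 8242)/(-220646) = -146654*1/1917 + (-50125 + 8242)*(-1/220646) = -146654/1917 - 41883*(-1/220646) = -146654/1917 + 41883/220646 = -32278328773/422978382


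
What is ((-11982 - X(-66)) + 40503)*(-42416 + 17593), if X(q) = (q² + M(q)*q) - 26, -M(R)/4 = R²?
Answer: 27945559639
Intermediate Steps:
M(R) = -4*R²
X(q) = -26 + q² - 4*q³ (X(q) = (q² + (-4*q²)*q) - 26 = (q² - 4*q³) - 26 = -26 + q² - 4*q³)
((-11982 - X(-66)) + 40503)*(-42416 + 17593) = ((-11982 - (-26 + (-66)² - 4*(-66)³)) + 40503)*(-42416 + 17593) = ((-11982 - (-26 + 4356 - 4*(-287496))) + 40503)*(-24823) = ((-11982 - (-26 + 4356 + 1149984)) + 40503)*(-24823) = ((-11982 - 1*1154314) + 40503)*(-24823) = ((-11982 - 1154314) + 40503)*(-24823) = (-1166296 + 40503)*(-24823) = -1125793*(-24823) = 27945559639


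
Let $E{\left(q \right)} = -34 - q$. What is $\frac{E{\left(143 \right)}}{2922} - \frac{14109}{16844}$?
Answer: $- \frac{7367981}{8203028} \approx -0.8982$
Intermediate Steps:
$\frac{E{\left(143 \right)}}{2922} - \frac{14109}{16844} = \frac{-34 - 143}{2922} - \frac{14109}{16844} = \left(-34 - 143\right) \frac{1}{2922} - \frac{14109}{16844} = \left(-177\right) \frac{1}{2922} - \frac{14109}{16844} = - \frac{59}{974} - \frac{14109}{16844} = - \frac{7367981}{8203028}$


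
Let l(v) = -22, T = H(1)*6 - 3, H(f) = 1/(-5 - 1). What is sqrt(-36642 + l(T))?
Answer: 2*I*sqrt(9166) ≈ 191.48*I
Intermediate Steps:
H(f) = -1/6 (H(f) = 1/(-6) = -1/6)
T = -4 (T = -1/6*6 - 3 = -1 - 3 = -4)
sqrt(-36642 + l(T)) = sqrt(-36642 - 22) = sqrt(-36664) = 2*I*sqrt(9166)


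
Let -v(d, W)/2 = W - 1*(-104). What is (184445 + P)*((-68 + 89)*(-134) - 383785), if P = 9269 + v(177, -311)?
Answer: -75049690672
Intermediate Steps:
v(d, W) = -208 - 2*W (v(d, W) = -2*(W - 1*(-104)) = -2*(W + 104) = -2*(104 + W) = -208 - 2*W)
P = 9683 (P = 9269 + (-208 - 2*(-311)) = 9269 + (-208 + 622) = 9269 + 414 = 9683)
(184445 + P)*((-68 + 89)*(-134) - 383785) = (184445 + 9683)*((-68 + 89)*(-134) - 383785) = 194128*(21*(-134) - 383785) = 194128*(-2814 - 383785) = 194128*(-386599) = -75049690672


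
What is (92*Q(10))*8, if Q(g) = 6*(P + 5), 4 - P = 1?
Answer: 35328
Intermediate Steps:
P = 3 (P = 4 - 1*1 = 4 - 1 = 3)
Q(g) = 48 (Q(g) = 6*(3 + 5) = 6*8 = 48)
(92*Q(10))*8 = (92*48)*8 = 4416*8 = 35328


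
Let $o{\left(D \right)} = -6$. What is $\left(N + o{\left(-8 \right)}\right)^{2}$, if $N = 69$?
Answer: $3969$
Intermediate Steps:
$\left(N + o{\left(-8 \right)}\right)^{2} = \left(69 - 6\right)^{2} = 63^{2} = 3969$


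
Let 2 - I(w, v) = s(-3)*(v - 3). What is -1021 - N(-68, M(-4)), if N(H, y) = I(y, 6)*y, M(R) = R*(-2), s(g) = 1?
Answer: -1013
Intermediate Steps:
M(R) = -2*R
I(w, v) = 5 - v (I(w, v) = 2 - (v - 3) = 2 - (-3 + v) = 2 + (3 - v) = 5 - v)
N(H, y) = -y (N(H, y) = (5 - 1*6)*y = (5 - 6)*y = -y)
-1021 - N(-68, M(-4)) = -1021 - (-1)*(-2*(-4)) = -1021 - (-1)*8 = -1021 - 1*(-8) = -1021 + 8 = -1013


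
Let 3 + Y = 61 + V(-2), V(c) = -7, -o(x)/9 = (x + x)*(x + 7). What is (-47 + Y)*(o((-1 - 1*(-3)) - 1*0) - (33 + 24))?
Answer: -1524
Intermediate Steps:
o(x) = -18*x*(7 + x) (o(x) = -9*(x + x)*(x + 7) = -9*2*x*(7 + x) = -18*x*(7 + x))
Y = 51 (Y = -3 + (61 - 7) = -3 + 54 = 51)
(-47 + Y)*(o((-1 - 1*(-3)) - 1*0) - (33 + 24)) = (-47 + 51)*(-18*((-1 - 1*(-3)) - 1*0)*(7 + ((-1 - 1*(-3)) - 1*0)) - (33 + 24)) = 4*(-18*((-1 + 3) + 0)*(7 + ((-1 + 3) + 0)) - 1*57) = 4*(-18*(2 + 0)*(7 + (2 + 0)) - 57) = 4*(-18*2*(7 + 2) - 57) = 4*(-18*2*9 - 57) = 4*(-324 - 57) = 4*(-381) = -1524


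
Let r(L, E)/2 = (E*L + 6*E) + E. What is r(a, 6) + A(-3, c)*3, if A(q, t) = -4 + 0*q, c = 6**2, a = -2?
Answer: 48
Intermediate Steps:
r(L, E) = 14*E + 2*E*L (r(L, E) = 2*((E*L + 6*E) + E) = 2*((6*E + E*L) + E) = 2*(7*E + E*L) = 14*E + 2*E*L)
c = 36
A(q, t) = -4 (A(q, t) = -4 + 0 = -4)
r(a, 6) + A(-3, c)*3 = 2*6*(7 - 2) - 4*3 = 2*6*5 - 12 = 60 - 12 = 48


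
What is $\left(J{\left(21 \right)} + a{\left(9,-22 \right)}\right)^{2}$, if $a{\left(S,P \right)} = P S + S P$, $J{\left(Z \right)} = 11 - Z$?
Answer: $164836$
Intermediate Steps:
$a{\left(S,P \right)} = 2 P S$ ($a{\left(S,P \right)} = P S + P S = 2 P S$)
$\left(J{\left(21 \right)} + a{\left(9,-22 \right)}\right)^{2} = \left(\left(11 - 21\right) + 2 \left(-22\right) 9\right)^{2} = \left(\left(11 - 21\right) - 396\right)^{2} = \left(-10 - 396\right)^{2} = \left(-406\right)^{2} = 164836$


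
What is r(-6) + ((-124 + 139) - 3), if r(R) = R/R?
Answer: 13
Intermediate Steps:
r(R) = 1
r(-6) + ((-124 + 139) - 3) = 1 + ((-124 + 139) - 3) = 1 + (15 - 3) = 1 + 12 = 13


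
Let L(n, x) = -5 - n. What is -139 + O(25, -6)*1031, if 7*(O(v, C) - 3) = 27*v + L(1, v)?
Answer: 710417/7 ≈ 1.0149e+5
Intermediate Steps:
O(v, C) = 15/7 + 27*v/7 (O(v, C) = 3 + (27*v + (-5 - 1*1))/7 = 3 + (27*v + (-5 - 1))/7 = 3 + (27*v - 6)/7 = 3 + (-6 + 27*v)/7 = 3 + (-6/7 + 27*v/7) = 15/7 + 27*v/7)
-139 + O(25, -6)*1031 = -139 + (15/7 + (27/7)*25)*1031 = -139 + (15/7 + 675/7)*1031 = -139 + (690/7)*1031 = -139 + 711390/7 = 710417/7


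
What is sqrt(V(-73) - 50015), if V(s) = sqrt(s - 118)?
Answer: sqrt(-50015 + I*sqrt(191)) ≈ 0.031 + 223.64*I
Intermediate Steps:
V(s) = sqrt(-118 + s)
sqrt(V(-73) - 50015) = sqrt(sqrt(-118 - 73) - 50015) = sqrt(sqrt(-191) - 50015) = sqrt(I*sqrt(191) - 50015) = sqrt(-50015 + I*sqrt(191))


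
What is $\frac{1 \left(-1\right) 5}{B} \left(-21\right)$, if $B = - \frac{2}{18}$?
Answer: $-945$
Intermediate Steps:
$B = - \frac{1}{9}$ ($B = \left(-2\right) \frac{1}{18} = - \frac{1}{9} \approx -0.11111$)
$\frac{1 \left(-1\right) 5}{B} \left(-21\right) = \frac{1 \left(-1\right) 5}{- \frac{1}{9}} \left(-21\right) = - 9 \left(\left(-1\right) 5\right) \left(-21\right) = \left(-9\right) \left(-5\right) \left(-21\right) = 45 \left(-21\right) = -945$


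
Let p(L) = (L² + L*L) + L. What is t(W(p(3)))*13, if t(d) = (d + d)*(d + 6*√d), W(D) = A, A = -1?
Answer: 26 - 156*I ≈ 26.0 - 156.0*I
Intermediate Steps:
p(L) = L + 2*L² (p(L) = (L² + L²) + L = 2*L² + L = L + 2*L²)
W(D) = -1
t(d) = 2*d*(d + 6*√d) (t(d) = (2*d)*(d + 6*√d) = 2*d*(d + 6*√d))
t(W(p(3)))*13 = (2*(-1)² + 12*(-1)^(3/2))*13 = (2*1 + 12*(-I))*13 = (2 - 12*I)*13 = 26 - 156*I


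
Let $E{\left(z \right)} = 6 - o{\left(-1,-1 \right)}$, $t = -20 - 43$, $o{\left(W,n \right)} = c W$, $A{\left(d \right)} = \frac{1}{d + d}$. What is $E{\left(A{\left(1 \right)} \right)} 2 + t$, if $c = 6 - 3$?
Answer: $-45$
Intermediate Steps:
$c = 3$
$A{\left(d \right)} = \frac{1}{2 d}$
$o{\left(W,n \right)} = 3 W$
$t = -63$ ($t = -20 - 43 = -63$)
$E{\left(z \right)} = 9$ ($E{\left(z \right)} = 6 - 3 \left(-1\right) = 6 - -3 = 6 + 3 = 9$)
$E{\left(A{\left(1 \right)} \right)} 2 + t = 9 \cdot 2 - 63 = 18 - 63 = -45$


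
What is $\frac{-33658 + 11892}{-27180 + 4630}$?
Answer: $\frac{10883}{11275} \approx 0.96523$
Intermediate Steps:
$\frac{-33658 + 11892}{-27180 + 4630} = - \frac{21766}{-22550} = \left(-21766\right) \left(- \frac{1}{22550}\right) = \frac{10883}{11275}$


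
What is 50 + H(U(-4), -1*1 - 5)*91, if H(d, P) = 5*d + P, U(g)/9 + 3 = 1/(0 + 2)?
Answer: -21467/2 ≈ -10734.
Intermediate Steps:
U(g) = -45/2 (U(g) = -27 + 9/(0 + 2) = -27 + 9/2 = -45/2)
H(d, P) = P + 5*d
50 + H(U(-4), -1*1 - 5)*91 = 50 + ((-1*1 - 5) + 5*(-45/2))*91 = 50 + ((-1 - 5) - 225/2)*91 = 50 + (-6 - 225/2)*91 = 50 - 237/2*91 = 50 - 21567/2 = -21467/2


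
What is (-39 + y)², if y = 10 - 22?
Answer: 2601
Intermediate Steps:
y = -12
(-39 + y)² = (-39 - 12)² = (-51)² = 2601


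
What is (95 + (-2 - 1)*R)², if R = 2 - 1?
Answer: 8464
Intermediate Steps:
R = 1
(95 + (-2 - 1)*R)² = (95 + (-2 - 1)*1)² = (95 - 3*1)² = (95 - 3)² = 92² = 8464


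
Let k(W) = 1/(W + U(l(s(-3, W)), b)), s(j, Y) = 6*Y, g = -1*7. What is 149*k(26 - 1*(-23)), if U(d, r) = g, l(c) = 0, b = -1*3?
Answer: 149/42 ≈ 3.5476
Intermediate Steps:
g = -7
b = -3
U(d, r) = -7
k(W) = 1/(-7 + W) (k(W) = 1/(W - 7) = 1/(-7 + W))
149*k(26 - 1*(-23)) = 149/(-7 + (26 - 1*(-23))) = 149/(-7 + (26 + 23)) = 149/(-7 + 49) = 149/42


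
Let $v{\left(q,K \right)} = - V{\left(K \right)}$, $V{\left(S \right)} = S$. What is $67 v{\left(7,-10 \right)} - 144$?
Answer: $526$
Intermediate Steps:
$v{\left(q,K \right)} = - K$
$67 v{\left(7,-10 \right)} - 144 = 67 \left(\left(-1\right) \left(-10\right)\right) - 144 = 67 \cdot 10 - 144 = 670 - 144 = 526$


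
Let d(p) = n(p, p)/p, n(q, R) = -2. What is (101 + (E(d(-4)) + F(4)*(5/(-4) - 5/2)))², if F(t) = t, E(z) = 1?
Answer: 7569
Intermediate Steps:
d(p) = -2/p
(101 + (E(d(-4)) + F(4)*(5/(-4) - 5/2)))² = (101 + (1 + 4*(5/(-4) - 5/2)))² = (101 + (1 + 4*(5*(-¼) - 5*½)))² = (101 + (1 + 4*(-5/4 - 5/2)))² = (101 + (1 + 4*(-15/4)))² = (101 + (1 - 15))² = (101 - 14)² = 87² = 7569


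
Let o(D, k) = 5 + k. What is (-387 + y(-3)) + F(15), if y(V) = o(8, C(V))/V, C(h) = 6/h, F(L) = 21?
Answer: -367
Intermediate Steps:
y(V) = (5 + 6/V)/V
(-387 + y(-3)) + F(15) = (-387 + (6 + 5*(-3))/(-3)²) + 21 = (-387 + (6 - 15)/9) + 21 = (-387 + (⅑)*(-9)) + 21 = (-387 - 1) + 21 = -388 + 21 = -367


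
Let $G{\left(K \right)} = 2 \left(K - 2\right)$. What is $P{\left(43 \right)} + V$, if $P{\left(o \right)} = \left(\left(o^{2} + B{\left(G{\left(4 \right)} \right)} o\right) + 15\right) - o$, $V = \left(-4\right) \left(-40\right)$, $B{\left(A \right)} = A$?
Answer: $2153$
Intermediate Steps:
$G{\left(K \right)} = -4 + 2 K$ ($G{\left(K \right)} = 2 \left(-2 + K\right) = -4 + 2 K$)
$V = 160$
$P{\left(o \right)} = 15 + o^{2} + 3 o$ ($P{\left(o \right)} = \left(\left(o^{2} + \left(-4 + 2 \cdot 4\right) o\right) + 15\right) - o = \left(\left(o^{2} + \left(-4 + 8\right) o\right) + 15\right) - o = \left(\left(o^{2} + 4 o\right) + 15\right) - o = \left(15 + o^{2} + 4 o\right) - o = 15 + o^{2} + 3 o$)
$P{\left(43 \right)} + V = \left(15 + 43^{2} + 3 \cdot 43\right) + 160 = \left(15 + 1849 + 129\right) + 160 = 1993 + 160 = 2153$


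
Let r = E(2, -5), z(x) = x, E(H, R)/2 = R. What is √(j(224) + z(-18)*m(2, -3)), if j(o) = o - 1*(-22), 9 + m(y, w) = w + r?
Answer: √642 ≈ 25.338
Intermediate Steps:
E(H, R) = 2*R
r = -10 (r = 2*(-5) = -10)
m(y, w) = -19 + w (m(y, w) = -9 + (w - 10) = -9 + (-10 + w) = -19 + w)
j(o) = 22 + o (j(o) = o + 22 = 22 + o)
√(j(224) + z(-18)*m(2, -3)) = √((22 + 224) - 18*(-19 - 3)) = √(246 - 18*(-22)) = √(246 + 396) = √642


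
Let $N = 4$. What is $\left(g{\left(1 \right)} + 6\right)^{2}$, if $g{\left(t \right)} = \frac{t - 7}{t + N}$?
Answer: $\frac{576}{25} \approx 23.04$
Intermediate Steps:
$g{\left(t \right)} = \frac{-7 + t}{4 + t}$ ($g{\left(t \right)} = \frac{t - 7}{t + 4} = \frac{-7 + t}{4 + t}$)
$\left(g{\left(1 \right)} + 6\right)^{2} = \left(\frac{-7 + 1}{4 + 1} + 6\right)^{2} = \left(\frac{1}{5} \left(-6\right) + 6\right)^{2} = \left(- \frac{6}{5} + 6\right)^{2} = \left(\frac{24}{5}\right)^{2} = \frac{576}{25}$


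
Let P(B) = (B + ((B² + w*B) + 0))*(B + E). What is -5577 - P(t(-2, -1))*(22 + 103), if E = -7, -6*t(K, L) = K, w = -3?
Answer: -163079/27 ≈ -6040.0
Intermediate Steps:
t(K, L) = -K/6
P(B) = (-7 + B)*(B² - 2*B) (P(B) = (B + ((B² - 3*B) + 0))*(B - 7) = (B + (B² - 3*B))*(-7 + B) = (B² - 2*B)*(-7 + B) = (-7 + B)*(B² - 2*B))
-5577 - P(t(-2, -1))*(22 + 103) = -5577 - (-⅙*(-2))*(14 + (-⅙*(-2))² - (-3)*(-2)/2)*(22 + 103) = -5577 - (14 + (⅓)² - 9*⅓)/3*125 = -5577 - (14 + ⅑ - 3)/3*125 = -5577 - (⅓)*(100/9)*125 = -5577 - 100*125/27 = -5577 - 1*12500/27 = -5577 - 12500/27 = -163079/27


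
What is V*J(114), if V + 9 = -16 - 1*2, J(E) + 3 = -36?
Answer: 1053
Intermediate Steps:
J(E) = -39 (J(E) = -3 - 36 = -39)
V = -27 (V = -9 + (-16 - 1*2) = -9 + (-16 - 2) = -9 - 18 = -27)
V*J(114) = -27*(-39) = 1053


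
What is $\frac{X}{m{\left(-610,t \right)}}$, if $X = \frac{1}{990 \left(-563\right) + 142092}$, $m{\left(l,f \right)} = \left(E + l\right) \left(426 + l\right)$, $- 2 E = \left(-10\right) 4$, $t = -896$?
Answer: $- \frac{1}{45082579680} \approx -2.2182 \cdot 10^{-11}$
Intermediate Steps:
$E = 20$ ($E = - \frac{\left(-10\right) 4}{2} = \left(- \frac{1}{2}\right) \left(-40\right) = 20$)
$m{\left(l,f \right)} = \left(20 + l\right) \left(426 + l\right)$
$X = - \frac{1}{415278}$ ($X = \frac{1}{-557370 + 142092} = \frac{1}{-415278} = - \frac{1}{415278} \approx -2.408 \cdot 10^{-6}$)
$\frac{X}{m{\left(-610,t \right)}} = - \frac{1}{415278 \left(8520 + \left(-610\right)^{2} + 446 \left(-610\right)\right)} = - \frac{1}{415278 \left(8520 + 372100 - 272060\right)} = - \frac{1}{415278 \cdot 108560} = \left(- \frac{1}{415278}\right) \frac{1}{108560} = - \frac{1}{45082579680}$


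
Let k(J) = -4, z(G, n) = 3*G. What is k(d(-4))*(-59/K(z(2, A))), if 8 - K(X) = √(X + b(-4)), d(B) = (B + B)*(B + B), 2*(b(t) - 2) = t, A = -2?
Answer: 944/29 + 118*√6/29 ≈ 42.519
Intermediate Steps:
b(t) = 2 + t/2
d(B) = 4*B² (d(B) = (2*B)*(2*B) = 4*B²)
K(X) = 8 - √X (K(X) = 8 - √(X + (2 + (½)*(-4))) = 8 - √(X + (2 - 2)) = 8 - √(X + 0) = 8 - √X)
k(d(-4))*(-59/K(z(2, A))) = -(-236)/(8 - √(3*2)) = -(-236)/(8 - √6) = 236/(8 - √6)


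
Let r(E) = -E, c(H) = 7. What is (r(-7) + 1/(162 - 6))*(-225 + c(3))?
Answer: -119137/78 ≈ -1527.4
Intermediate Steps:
(r(-7) + 1/(162 - 6))*(-225 + c(3)) = (-1*(-7) + 1/(162 - 6))*(-225 + 7) = (7 + 1/156)*(-218) = (1093/156)*(-218) = -119137/78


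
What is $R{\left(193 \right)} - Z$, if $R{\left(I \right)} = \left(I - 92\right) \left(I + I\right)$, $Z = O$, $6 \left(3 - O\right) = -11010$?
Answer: $37148$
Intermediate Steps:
$O = 1838$ ($O = 3 - -1835 = 3 + 1835 = 1838$)
$Z = 1838$
$R{\left(I \right)} = 2 I \left(-92 + I\right)$ ($R{\left(I \right)} = \left(-92 + I\right) 2 I = 2 I \left(-92 + I\right)$)
$R{\left(193 \right)} - Z = 2 \cdot 193 \left(-92 + 193\right) - 1838 = 2 \cdot 193 \cdot 101 - 1838 = 38986 - 1838 = 37148$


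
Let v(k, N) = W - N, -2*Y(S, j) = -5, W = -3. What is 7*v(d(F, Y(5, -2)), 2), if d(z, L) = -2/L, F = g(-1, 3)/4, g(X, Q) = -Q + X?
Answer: -35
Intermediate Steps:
g(X, Q) = X - Q
Y(S, j) = 5/2 (Y(S, j) = -½*(-5) = 5/2)
F = -1 (F = (-1 - 1*3)/4 = (-1 - 3)*(¼) = -4*¼ = -1)
v(k, N) = -3 - N
7*v(d(F, Y(5, -2)), 2) = 7*(-3 - 1*2) = 7*(-3 - 2) = 7*(-5) = -35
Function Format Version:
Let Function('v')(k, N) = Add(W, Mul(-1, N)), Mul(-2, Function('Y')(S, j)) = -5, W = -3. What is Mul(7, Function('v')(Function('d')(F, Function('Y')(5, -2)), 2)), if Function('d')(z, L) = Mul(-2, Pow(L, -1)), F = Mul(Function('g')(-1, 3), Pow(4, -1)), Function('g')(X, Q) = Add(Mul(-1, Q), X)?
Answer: -35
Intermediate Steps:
Function('g')(X, Q) = Add(X, Mul(-1, Q))
Function('Y')(S, j) = Rational(5, 2) (Function('Y')(S, j) = Mul(Rational(-1, 2), -5) = Rational(5, 2))
F = -1 (F = Mul(Add(-1, Mul(-1, 3)), Pow(4, -1)) = Mul(Add(-1, -3), Rational(1, 4)) = Mul(-4, Rational(1, 4)) = -1)
Function('v')(k, N) = Add(-3, Mul(-1, N))
Mul(7, Function('v')(Function('d')(F, Function('Y')(5, -2)), 2)) = Mul(7, Add(-3, Mul(-1, 2))) = Mul(7, Add(-3, -2)) = Mul(7, -5) = -35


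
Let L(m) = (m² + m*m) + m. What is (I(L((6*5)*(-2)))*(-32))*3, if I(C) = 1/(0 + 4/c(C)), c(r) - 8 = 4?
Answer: -288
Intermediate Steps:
c(r) = 12 (c(r) = 8 + 4 = 12)
L(m) = m + 2*m² (L(m) = (m² + m²) + m = 2*m² + m = m + 2*m²)
I(C) = 3 (I(C) = 1/(0 + 4/12) = 1/(0 + 4*(1/12)) = 1/(0 + ⅓) = 1/(⅓) = 3)
(I(L((6*5)*(-2)))*(-32))*3 = (3*(-32))*3 = -96*3 = -288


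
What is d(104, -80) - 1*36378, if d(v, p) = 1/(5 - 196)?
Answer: -6948199/191 ≈ -36378.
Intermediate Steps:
d(v, p) = -1/191 (d(v, p) = 1/(-191) = -1/191)
d(104, -80) - 1*36378 = -1/191 - 1*36378 = -1/191 - 36378 = -6948199/191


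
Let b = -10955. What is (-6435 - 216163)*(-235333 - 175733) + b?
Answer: 91502458513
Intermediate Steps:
(-6435 - 216163)*(-235333 - 175733) + b = (-6435 - 216163)*(-235333 - 175733) - 10955 = -222598*(-411066) - 10955 = 91502469468 - 10955 = 91502458513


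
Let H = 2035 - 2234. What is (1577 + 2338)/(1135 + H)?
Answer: 435/104 ≈ 4.1827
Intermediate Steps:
H = -199
(1577 + 2338)/(1135 + H) = (1577 + 2338)/(1135 - 199) = 3915/936 = 3915*(1/936) = 435/104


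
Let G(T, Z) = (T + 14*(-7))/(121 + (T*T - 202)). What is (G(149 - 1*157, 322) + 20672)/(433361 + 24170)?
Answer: 351530/7778027 ≈ 0.045195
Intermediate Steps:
G(T, Z) = (-98 + T)/(-81 + T²) (G(T, Z) = (T - 98)/(121 + (T² - 202)) = (-98 + T)/(121 + (-202 + T²)) = (-98 + T)/(-81 + T²))
(G(149 - 1*157, 322) + 20672)/(433361 + 24170) = ((-98 + (149 - 1*157))/(-81 + (149 - 1*157)²) + 20672)/(433361 + 24170) = ((-98 + (149 - 157))/(-81 + (149 - 157)²) + 20672)/457531 = ((-98 - 8)/(-81 + (-8)²) + 20672)*(1/457531) = (-106/(-81 + 64) + 20672)*(1/457531) = (-106/(-17) + 20672)*(1/457531) = (-1/17*(-106) + 20672)*(1/457531) = (106/17 + 20672)*(1/457531) = (351530/17)*(1/457531) = 351530/7778027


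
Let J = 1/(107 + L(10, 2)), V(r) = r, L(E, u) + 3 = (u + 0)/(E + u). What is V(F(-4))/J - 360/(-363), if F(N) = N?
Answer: -150890/363 ≈ -415.67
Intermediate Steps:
L(E, u) = -3 + u/(E + u) (L(E, u) = -3 + (u + 0)/(E + u) = -3 + u/(E + u))
J = 6/625 (J = 1/(107 + (-3*10 - 2*2)/(10 + 2)) = 1/(107 + (-30 - 4)/12) = 1/(107 + (1/12)*(-34)) = 1/(107 - 17/6) = 1/(625/6) = 6/625 ≈ 0.0096000)
V(F(-4))/J - 360/(-363) = -4/6/625 - 360/(-363) = -4*625/6 - 360*(-1/363) = -1250/3 + 120/121 = -150890/363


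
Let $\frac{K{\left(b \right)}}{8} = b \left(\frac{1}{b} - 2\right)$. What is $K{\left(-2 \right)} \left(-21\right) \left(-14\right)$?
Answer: $11760$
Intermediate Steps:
$K{\left(b \right)} = 8 b \left(-2 + \frac{1}{b}\right)$ ($K{\left(b \right)} = 8 b \left(\frac{1}{b} - 2\right) = 8 b \left(-2 + \frac{1}{b}\right)$)
$K{\left(-2 \right)} \left(-21\right) \left(-14\right) = \left(8 - -32\right) \left(-21\right) \left(-14\right) = \left(8 + 32\right) \left(-21\right) \left(-14\right) = 40 \left(-21\right) \left(-14\right) = \left(-840\right) \left(-14\right) = 11760$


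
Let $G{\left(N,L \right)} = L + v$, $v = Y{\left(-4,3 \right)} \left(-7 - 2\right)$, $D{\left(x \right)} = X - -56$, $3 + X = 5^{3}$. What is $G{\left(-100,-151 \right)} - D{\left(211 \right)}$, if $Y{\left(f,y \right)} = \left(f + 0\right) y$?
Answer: $-221$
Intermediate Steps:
$X = 122$ ($X = -3 + 5^{3} = -3 + 125 = 122$)
$D{\left(x \right)} = 178$ ($D{\left(x \right)} = 122 - -56 = 122 + 56 = 178$)
$Y{\left(f,y \right)} = f y$
$v = 108$ ($v = \left(-4\right) 3 \left(-7 - 2\right) = \left(-12\right) \left(-9\right) = 108$)
$G{\left(N,L \right)} = 108 + L$ ($G{\left(N,L \right)} = L + 108 = 108 + L$)
$G{\left(-100,-151 \right)} - D{\left(211 \right)} = \left(108 - 151\right) - 178 = -43 - 178 = -221$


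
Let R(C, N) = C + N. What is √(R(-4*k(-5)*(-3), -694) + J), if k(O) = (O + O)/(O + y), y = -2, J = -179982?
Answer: 2*I*√2213071/7 ≈ 425.04*I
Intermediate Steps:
k(O) = 2*O/(-2 + O) (k(O) = (O + O)/(O - 2) = (2*O)/(-2 + O) = 2*O/(-2 + O))
√(R(-4*k(-5)*(-3), -694) + J) = √((-8*(-5)/(-2 - 5)*(-3) - 694) - 179982) = √((-8*(-5)/(-7)*(-3) - 694) - 179982) = √((-8*(-5)*(-1)/7*(-3) - 694) - 179982) = √((-4*10/7*(-3) - 694) - 179982) = √((-40/7*(-3) - 694) - 179982) = √((120/7 - 694) - 179982) = √(-4738/7 - 179982) = √(-1264612/7) = 2*I*√2213071/7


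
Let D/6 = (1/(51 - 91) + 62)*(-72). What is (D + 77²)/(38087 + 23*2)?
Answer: -104221/190665 ≈ -0.54662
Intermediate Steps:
D = -133866/5 (D = 6*((1/(51 - 91) + 62)*(-72)) = 6*((1/(-40) + 62)*(-72)) = 6*((-1/40 + 62)*(-72)) = 6*((2479/40)*(-72)) = 6*(-22311/5) = -133866/5 ≈ -26773.)
(D + 77²)/(38087 + 23*2) = (-133866/5 + 77²)/(38087 + 23*2) = (-133866/5 + 5929)/(38087 + 46) = -104221/5/38133 = -104221/5*1/38133 = -104221/190665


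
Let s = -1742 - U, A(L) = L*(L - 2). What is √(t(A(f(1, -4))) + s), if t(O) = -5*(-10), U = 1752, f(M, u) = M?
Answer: 2*I*√861 ≈ 58.686*I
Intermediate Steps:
A(L) = L*(-2 + L)
t(O) = 50
s = -3494 (s = -1742 - 1*1752 = -1742 - 1752 = -3494)
√(t(A(f(1, -4))) + s) = √(50 - 3494) = √(-3444) = 2*I*√861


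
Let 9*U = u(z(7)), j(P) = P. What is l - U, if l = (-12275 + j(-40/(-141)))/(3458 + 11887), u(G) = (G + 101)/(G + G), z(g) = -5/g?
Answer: 15145696/2163645 ≈ 7.0001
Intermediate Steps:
u(G) = (101 + G)/(2*G) (u(G) = (101 + G)/((2*G)) = (101 + G)*(1/(2*G)) = (101 + G)/(2*G))
U = -39/5 (U = ((101 - 5/7)/(2*((-5/7))))/9 = ((101 - 5*⅐)/(2*((-5*⅐))))/9 = ((101 - 5/7)/(2*(-5/7)))/9 = ((½)*(-7/5)*(702/7))/9 = (⅑)*(-351/5) = -39/5 ≈ -7.8000)
l = -346147/432729 (l = (-12275 - 40/(-141))/(3458 + 11887) = (-12275 - 40*(-1/141))/15345 = (-12275 + 40/141)*(1/15345) = -1730735/141*1/15345 = -346147/432729 ≈ -0.79992)
l - U = -346147/432729 - 1*(-39/5) = -346147/432729 + 39/5 = 15145696/2163645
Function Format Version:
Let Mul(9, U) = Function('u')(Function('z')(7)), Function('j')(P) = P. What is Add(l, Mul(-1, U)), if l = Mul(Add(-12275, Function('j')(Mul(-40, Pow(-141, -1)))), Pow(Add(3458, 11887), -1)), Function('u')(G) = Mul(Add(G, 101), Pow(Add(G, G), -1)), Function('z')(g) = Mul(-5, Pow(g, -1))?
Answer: Rational(15145696, 2163645) ≈ 7.0001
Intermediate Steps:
Function('u')(G) = Mul(Rational(1, 2), Pow(G, -1), Add(101, G)) (Function('u')(G) = Mul(Add(101, G), Pow(Mul(2, G), -1)) = Mul(Add(101, G), Mul(Rational(1, 2), Pow(G, -1))) = Mul(Rational(1, 2), Pow(G, -1), Add(101, G)))
U = Rational(-39, 5) (U = Mul(Rational(1, 9), Mul(Rational(1, 2), Pow(Mul(-5, Pow(7, -1)), -1), Add(101, Mul(-5, Pow(7, -1))))) = Mul(Rational(1, 9), Mul(Rational(1, 2), Pow(Mul(-5, Rational(1, 7)), -1), Add(101, Mul(-5, Rational(1, 7))))) = Mul(Rational(1, 9), Mul(Rational(1, 2), Pow(Rational(-5, 7), -1), Add(101, Rational(-5, 7)))) = Mul(Rational(1, 9), Mul(Rational(1, 2), Rational(-7, 5), Rational(702, 7))) = Mul(Rational(1, 9), Rational(-351, 5)) = Rational(-39, 5) ≈ -7.8000)
l = Rational(-346147, 432729) (l = Mul(Add(-12275, Mul(-40, Pow(-141, -1))), Pow(Add(3458, 11887), -1)) = Mul(Add(-12275, Mul(-40, Rational(-1, 141))), Pow(15345, -1)) = Mul(Add(-12275, Rational(40, 141)), Rational(1, 15345)) = Mul(Rational(-1730735, 141), Rational(1, 15345)) = Rational(-346147, 432729) ≈ -0.79992)
Add(l, Mul(-1, U)) = Add(Rational(-346147, 432729), Mul(-1, Rational(-39, 5))) = Add(Rational(-346147, 432729), Rational(39, 5)) = Rational(15145696, 2163645)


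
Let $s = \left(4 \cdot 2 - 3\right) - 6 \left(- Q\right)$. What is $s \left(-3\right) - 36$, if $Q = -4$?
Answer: $21$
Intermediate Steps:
$s = -19$ ($s = \left(4 \cdot 2 - 3\right) - 6 \left(\left(-1\right) \left(-4\right)\right) = \left(8 - 3\right) - 24 = 5 - 24 = -19$)
$s \left(-3\right) - 36 = \left(-19\right) \left(-3\right) - 36 = 57 - 36 = 21$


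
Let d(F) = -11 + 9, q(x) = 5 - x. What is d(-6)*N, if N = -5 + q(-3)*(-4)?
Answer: 74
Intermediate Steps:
N = -37 (N = -5 + (5 - 1*(-3))*(-4) = -5 + (5 + 3)*(-4) = -5 + 8*(-4) = -5 - 32 = -37)
d(F) = -2
d(-6)*N = -2*(-37) = 74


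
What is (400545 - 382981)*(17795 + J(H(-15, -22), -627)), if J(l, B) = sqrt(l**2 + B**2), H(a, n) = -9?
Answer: 312551380 + 52692*sqrt(43690) ≈ 3.2357e+8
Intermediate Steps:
J(l, B) = sqrt(B**2 + l**2)
(400545 - 382981)*(17795 + J(H(-15, -22), -627)) = (400545 - 382981)*(17795 + sqrt((-627)**2 + (-9)**2)) = 17564*(17795 + sqrt(393129 + 81)) = 17564*(17795 + sqrt(393210)) = 17564*(17795 + 3*sqrt(43690)) = 312551380 + 52692*sqrt(43690)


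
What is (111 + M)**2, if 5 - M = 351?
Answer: 55225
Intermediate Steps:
M = -346 (M = 5 - 1*351 = 5 - 351 = -346)
(111 + M)**2 = (111 - 346)**2 = (-235)**2 = 55225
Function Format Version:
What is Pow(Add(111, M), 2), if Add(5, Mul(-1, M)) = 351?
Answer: 55225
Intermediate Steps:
M = -346 (M = Add(5, Mul(-1, 351)) = Add(5, -351) = -346)
Pow(Add(111, M), 2) = Pow(Add(111, -346), 2) = Pow(-235, 2) = 55225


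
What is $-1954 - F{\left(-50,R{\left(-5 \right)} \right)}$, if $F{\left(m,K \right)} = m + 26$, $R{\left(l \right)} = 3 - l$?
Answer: $-1930$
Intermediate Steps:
$F{\left(m,K \right)} = 26 + m$
$-1954 - F{\left(-50,R{\left(-5 \right)} \right)} = -1954 - \left(26 - 50\right) = -1954 - -24 = -1954 + 24 = -1930$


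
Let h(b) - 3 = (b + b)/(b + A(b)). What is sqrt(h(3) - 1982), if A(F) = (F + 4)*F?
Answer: I*sqrt(7915)/2 ≈ 44.483*I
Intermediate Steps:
A(F) = F*(4 + F) (A(F) = (4 + F)*F = F*(4 + F))
h(b) = 3 + 2*b/(b + b*(4 + b)) (h(b) = 3 + (b + b)/(b + b*(4 + b)) = 3 + (2*b)/(b + b*(4 + b)) = 3 + 2*b/(b + b*(4 + b)))
sqrt(h(3) - 1982) = sqrt((17 + 3*3)/(5 + 3) - 1982) = sqrt((17 + 9)/8 - 1982) = sqrt((1/8)*26 - 1982) = sqrt(13/4 - 1982) = sqrt(-7915/4) = I*sqrt(7915)/2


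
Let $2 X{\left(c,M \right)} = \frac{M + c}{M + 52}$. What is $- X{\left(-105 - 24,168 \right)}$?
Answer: $- \frac{39}{440} \approx -0.088636$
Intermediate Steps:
$X{\left(c,M \right)} = \frac{M + c}{2 \left(52 + M\right)}$ ($X{\left(c,M \right)} = \frac{\left(M + c\right) \frac{1}{M + 52}}{2} = \frac{\left(M + c\right) \frac{1}{52 + M}}{2} = \frac{\frac{1}{52 + M} \left(M + c\right)}{2} = \frac{M + c}{2 \left(52 + M\right)}$)
$- X{\left(-105 - 24,168 \right)} = - \frac{168 - 129}{2 \left(52 + 168\right)} = - \frac{168 - 129}{2 \cdot 220} = - \frac{39}{2 \cdot 220} = \left(-1\right) \frac{39}{440} = - \frac{39}{440}$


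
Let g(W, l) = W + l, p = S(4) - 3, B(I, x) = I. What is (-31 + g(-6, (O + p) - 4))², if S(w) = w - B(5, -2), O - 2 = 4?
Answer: 1521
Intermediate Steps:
O = 6 (O = 2 + 4 = 6)
S(w) = -5 + w (S(w) = w - 1*5 = w - 5 = -5 + w)
p = -4 (p = (-5 + 4) - 3 = -1 - 3 = -4)
(-31 + g(-6, (O + p) - 4))² = (-31 + (-6 + ((6 - 4) - 4)))² = (-31 + (-6 + (2 - 4)))² = (-31 + (-6 - 2))² = (-31 - 8)² = (-39)² = 1521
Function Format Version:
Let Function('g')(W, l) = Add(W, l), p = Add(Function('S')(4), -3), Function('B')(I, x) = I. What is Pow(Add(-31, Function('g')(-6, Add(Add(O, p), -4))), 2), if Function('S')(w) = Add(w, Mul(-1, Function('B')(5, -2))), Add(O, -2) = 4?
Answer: 1521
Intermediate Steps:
O = 6 (O = Add(2, 4) = 6)
Function('S')(w) = Add(-5, w) (Function('S')(w) = Add(w, Mul(-1, 5)) = Add(w, -5) = Add(-5, w))
p = -4 (p = Add(Add(-5, 4), -3) = Add(-1, -3) = -4)
Pow(Add(-31, Function('g')(-6, Add(Add(O, p), -4))), 2) = Pow(Add(-31, Add(-6, Add(Add(6, -4), -4))), 2) = Pow(Add(-31, Add(-6, Add(2, -4))), 2) = Pow(Add(-31, Add(-6, -2)), 2) = Pow(Add(-31, -8), 2) = Pow(-39, 2) = 1521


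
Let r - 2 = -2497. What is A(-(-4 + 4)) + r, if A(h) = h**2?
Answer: -2495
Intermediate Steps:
r = -2495 (r = 2 - 2497 = -2495)
A(-(-4 + 4)) + r = (-(-4 + 4))**2 - 2495 = (-1*0)**2 - 2495 = 0**2 - 2495 = 0 - 2495 = -2495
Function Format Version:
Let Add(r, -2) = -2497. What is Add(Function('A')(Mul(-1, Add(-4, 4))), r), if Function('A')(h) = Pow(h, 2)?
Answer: -2495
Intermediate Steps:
r = -2495 (r = Add(2, -2497) = -2495)
Add(Function('A')(Mul(-1, Add(-4, 4))), r) = Add(Pow(Mul(-1, Add(-4, 4)), 2), -2495) = Add(Pow(Mul(-1, 0), 2), -2495) = Add(Pow(0, 2), -2495) = Add(0, -2495) = -2495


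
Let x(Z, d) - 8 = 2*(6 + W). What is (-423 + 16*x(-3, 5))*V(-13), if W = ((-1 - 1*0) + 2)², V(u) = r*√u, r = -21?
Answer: 1491*I*√13 ≈ 5375.9*I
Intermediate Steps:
V(u) = -21*√u
W = 1 (W = ((-1 + 0) + 2)² = (-1 + 2)² = 1² = 1)
x(Z, d) = 22 (x(Z, d) = 8 + 2*(6 + 1) = 8 + 2*7 = 8 + 14 = 22)
(-423 + 16*x(-3, 5))*V(-13) = (-423 + 16*22)*(-21*I*√13) = (-423 + 352)*(-21*I*√13) = -(-1491)*I*√13 = 1491*I*√13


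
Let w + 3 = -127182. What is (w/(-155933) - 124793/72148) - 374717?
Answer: -4215671742797717/11250254084 ≈ -3.7472e+5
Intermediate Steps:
w = -127185 (w = -3 - 127182 = -127185)
(w/(-155933) - 124793/72148) - 374717 = (-127185/(-155933) - 124793/72148) - 374717 = (-127185*(-1/155933) - 124793*1/72148) - 374717 = (127185/155933 - 124793/72148) - 374717 = -10283203489/11250254084 - 374717 = -4215671742797717/11250254084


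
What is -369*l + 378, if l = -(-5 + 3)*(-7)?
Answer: 5544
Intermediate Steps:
l = -14 (l = -1*(-2)*(-7) = 2*(-7) = -14)
-369*l + 378 = -369*(-14) + 378 = 5166 + 378 = 5544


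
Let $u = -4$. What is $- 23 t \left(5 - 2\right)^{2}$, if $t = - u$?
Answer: $-828$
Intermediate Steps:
$t = 4$ ($t = \left(-1\right) \left(-4\right) = 4$)
$- 23 t \left(5 - 2\right)^{2} = \left(-23\right) 4 \left(5 - 2\right)^{2} = - 92 \cdot 3^{2} = \left(-92\right) 9 = -828$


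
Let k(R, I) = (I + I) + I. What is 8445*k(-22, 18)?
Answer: 456030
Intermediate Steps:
k(R, I) = 3*I (k(R, I) = 2*I + I = 3*I)
8445*k(-22, 18) = 8445*(3*18) = 8445*54 = 456030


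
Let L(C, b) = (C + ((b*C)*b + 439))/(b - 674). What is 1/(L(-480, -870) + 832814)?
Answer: 1544/1649176857 ≈ 9.3622e-7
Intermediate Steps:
L(C, b) = (439 + C + C*b²)/(-674 + b) (L(C, b) = (C + ((C*b)*b + 439))/(-674 + b) = (C + (C*b² + 439))/(-674 + b) = (C + (439 + C*b²))/(-674 + b) = (439 + C + C*b²)/(-674 + b))
1/(L(-480, -870) + 832814) = 1/((439 - 480 - 480*(-870)²)/(-674 - 870) + 832814) = 1/((439 - 480 - 480*756900)/(-1544) + 832814) = 1/(-(439 - 480 - 363312000)/1544 + 832814) = 1/(-1/1544*(-363312041) + 832814) = 1/(363312041/1544 + 832814) = 1/(1649176857/1544) = 1544/1649176857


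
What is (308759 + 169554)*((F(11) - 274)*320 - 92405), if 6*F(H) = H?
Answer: -257569158935/3 ≈ -8.5856e+10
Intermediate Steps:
F(H) = H/6
(308759 + 169554)*((F(11) - 274)*320 - 92405) = (308759 + 169554)*(((⅙)*11 - 274)*320 - 92405) = 478313*((11/6 - 274)*320 - 92405) = 478313*(-1633/6*320 - 92405) = 478313*(-261280/3 - 92405) = 478313*(-538495/3) = -257569158935/3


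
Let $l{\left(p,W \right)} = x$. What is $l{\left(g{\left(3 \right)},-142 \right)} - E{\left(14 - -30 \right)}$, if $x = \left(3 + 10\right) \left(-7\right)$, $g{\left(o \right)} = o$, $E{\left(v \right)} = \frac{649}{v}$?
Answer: $- \frac{423}{4} \approx -105.75$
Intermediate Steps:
$x = -91$ ($x = 13 \left(-7\right) = -91$)
$l{\left(p,W \right)} = -91$
$l{\left(g{\left(3 \right)},-142 \right)} - E{\left(14 - -30 \right)} = -91 - \frac{649}{14 - -30} = -91 - \frac{649}{14 + 30} = -91 - \frac{649}{44} = -91 - 649 \cdot \frac{1}{44} = -91 - \frac{59}{4} = - \frac{423}{4}$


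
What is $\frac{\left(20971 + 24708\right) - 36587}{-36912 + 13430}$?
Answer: $- \frac{4546}{11741} \approx -0.38719$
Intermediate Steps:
$\frac{\left(20971 + 24708\right) - 36587}{-36912 + 13430} = \frac{45679 - 36587}{-23482} = 9092 \left(- \frac{1}{23482}\right) = - \frac{4546}{11741}$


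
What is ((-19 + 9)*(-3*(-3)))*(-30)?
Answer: 2700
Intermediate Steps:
((-19 + 9)*(-3*(-3)))*(-30) = -10*9*(-30) = -90*(-30) = 2700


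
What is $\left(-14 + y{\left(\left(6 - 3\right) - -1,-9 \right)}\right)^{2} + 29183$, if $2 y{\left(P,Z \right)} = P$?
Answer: $29327$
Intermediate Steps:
$y{\left(P,Z \right)} = \frac{P}{2}$
$\left(-14 + y{\left(\left(6 - 3\right) - -1,-9 \right)}\right)^{2} + 29183 = \left(-14 + \frac{\left(6 - 3\right) - -1}{2}\right)^{2} + 29183 = \left(-14 + \frac{\left(6 - 3\right) + 1}{2}\right)^{2} + 29183 = \left(-14 + \frac{3 + 1}{2}\right)^{2} + 29183 = \left(-14 + \frac{1}{2} \cdot 4\right)^{2} + 29183 = \left(-14 + 2\right)^{2} + 29183 = \left(-12\right)^{2} + 29183 = 144 + 29183 = 29327$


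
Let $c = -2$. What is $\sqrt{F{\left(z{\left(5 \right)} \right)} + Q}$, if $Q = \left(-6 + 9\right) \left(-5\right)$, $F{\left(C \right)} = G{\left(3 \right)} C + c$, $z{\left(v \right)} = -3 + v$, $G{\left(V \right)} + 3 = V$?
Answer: $i \sqrt{17} \approx 4.1231 i$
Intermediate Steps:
$G{\left(V \right)} = -3 + V$
$F{\left(C \right)} = -2$ ($F{\left(C \right)} = \left(-3 + 3\right) C - 2 = 0 C - 2 = 0 - 2 = -2$)
$Q = -15$ ($Q = 3 \left(-5\right) = -15$)
$\sqrt{F{\left(z{\left(5 \right)} \right)} + Q} = \sqrt{-2 - 15} = \sqrt{-17} = i \sqrt{17}$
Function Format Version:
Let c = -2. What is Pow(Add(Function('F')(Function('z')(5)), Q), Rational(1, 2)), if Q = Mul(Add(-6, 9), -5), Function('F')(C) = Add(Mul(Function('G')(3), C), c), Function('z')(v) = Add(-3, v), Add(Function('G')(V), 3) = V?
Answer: Mul(I, Pow(17, Rational(1, 2))) ≈ Mul(4.1231, I)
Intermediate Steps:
Function('G')(V) = Add(-3, V)
Function('F')(C) = -2 (Function('F')(C) = Add(Mul(Add(-3, 3), C), -2) = Add(Mul(0, C), -2) = Add(0, -2) = -2)
Q = -15 (Q = Mul(3, -5) = -15)
Pow(Add(Function('F')(Function('z')(5)), Q), Rational(1, 2)) = Pow(Add(-2, -15), Rational(1, 2)) = Pow(-17, Rational(1, 2)) = Mul(I, Pow(17, Rational(1, 2)))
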